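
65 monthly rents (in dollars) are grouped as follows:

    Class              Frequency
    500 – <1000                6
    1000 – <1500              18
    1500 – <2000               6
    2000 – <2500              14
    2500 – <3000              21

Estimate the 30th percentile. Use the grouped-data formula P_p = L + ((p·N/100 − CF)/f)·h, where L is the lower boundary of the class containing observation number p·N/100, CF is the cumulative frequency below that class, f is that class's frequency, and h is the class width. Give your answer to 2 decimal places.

1375.00

N = 65; target position k = 30/100 · 65 = 19.5.
Cumulative frequencies: 6, 24, 30, 44, 65.
Observation 19.5 falls in the class 1000 – <1500.
L = 1000, CF = 6, f = 18, h = 500.
P30 = 1000 + ((19.5 − 6)/18)·500 = 1000 + 375 = 1375.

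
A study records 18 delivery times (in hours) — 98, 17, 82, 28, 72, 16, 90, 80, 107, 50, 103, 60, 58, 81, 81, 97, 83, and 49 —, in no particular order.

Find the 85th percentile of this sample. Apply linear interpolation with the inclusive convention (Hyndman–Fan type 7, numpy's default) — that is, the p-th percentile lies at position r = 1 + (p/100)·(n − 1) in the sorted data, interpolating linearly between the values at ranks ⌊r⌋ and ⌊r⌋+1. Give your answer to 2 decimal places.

97.45

Sorted: 16, 17, 28, 49, 50, 58, 60, 72, 80, 81, 81, 82, 83, 90, 97, 98, 103, 107.
n = 18.
r = 1 + (85/100)·(18 − 1) = 1 + 14.45 = 15.45.
Rank 15 is 97 and rank 16 is 98.
Interpolate: 97 + 0.45·(98 − 97) = 97 + 0.45·1 = 97.45.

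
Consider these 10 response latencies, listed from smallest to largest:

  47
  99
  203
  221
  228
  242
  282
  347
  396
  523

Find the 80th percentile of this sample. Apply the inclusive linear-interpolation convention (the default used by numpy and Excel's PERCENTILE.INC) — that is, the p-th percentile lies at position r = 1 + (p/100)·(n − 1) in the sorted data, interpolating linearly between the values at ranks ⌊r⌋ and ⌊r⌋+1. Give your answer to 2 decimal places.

n = 10.
r = 1 + (80/100)·(10 − 1) = 1 + 7.2 = 8.2.
Rank 8 is 347 and rank 9 is 396.
Interpolate: 347 + 0.2·(396 − 347) = 347 + 0.2·49 = 356.8.

356.80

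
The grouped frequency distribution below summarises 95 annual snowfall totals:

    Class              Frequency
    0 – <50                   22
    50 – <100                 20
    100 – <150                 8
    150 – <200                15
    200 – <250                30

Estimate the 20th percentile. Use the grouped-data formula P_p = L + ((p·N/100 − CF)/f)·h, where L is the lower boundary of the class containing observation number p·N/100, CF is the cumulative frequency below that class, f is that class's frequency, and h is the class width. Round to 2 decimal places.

N = 95; target position k = 20/100 · 95 = 19.
Cumulative frequencies: 22, 42, 50, 65, 95.
Observation 19 falls in the class 0 – <50.
L = 0, CF = 0, f = 22, h = 50.
P20 = 0 + ((19 − 0)/22)·50 = 0 + 43.1818 = 43.1818.

43.18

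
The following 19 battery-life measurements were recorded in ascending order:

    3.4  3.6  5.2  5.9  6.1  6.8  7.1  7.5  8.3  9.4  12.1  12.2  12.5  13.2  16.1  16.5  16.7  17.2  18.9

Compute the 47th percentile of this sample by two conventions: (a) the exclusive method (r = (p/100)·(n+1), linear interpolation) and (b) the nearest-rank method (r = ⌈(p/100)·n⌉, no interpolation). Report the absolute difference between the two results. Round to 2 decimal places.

n = 19.
(a) r = 9.4; between ranks 9 (8.3) and 10 (9.4): 8.74.
(b) the nearest-rank method: rank 9 → 8.3.
|8.74 − 8.3| = 0.44.

0.44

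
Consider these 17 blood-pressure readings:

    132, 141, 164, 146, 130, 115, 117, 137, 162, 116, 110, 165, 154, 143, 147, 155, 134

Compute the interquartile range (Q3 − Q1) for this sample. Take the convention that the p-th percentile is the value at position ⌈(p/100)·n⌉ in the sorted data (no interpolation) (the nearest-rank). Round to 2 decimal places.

24.00

Sorted: 110, 115, 116, 117, 130, 132, 134, 137, 141, 143, 146, 147, 154, 155, 162, 164, 165.
n = 17.
P25: rank ⌈25/100·17⌉ = 5 → 130.
P75: rank ⌈75/100·17⌉ = 13 → 154.
Difference: 154 − 130 = 24.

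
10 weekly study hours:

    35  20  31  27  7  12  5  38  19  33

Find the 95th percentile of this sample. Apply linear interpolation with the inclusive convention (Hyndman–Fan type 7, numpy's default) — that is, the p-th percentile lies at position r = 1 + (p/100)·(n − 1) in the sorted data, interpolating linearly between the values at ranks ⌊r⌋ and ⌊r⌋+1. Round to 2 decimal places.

36.65

Sorted: 5, 7, 12, 19, 20, 27, 31, 33, 35, 38.
n = 10.
r = 1 + (95/100)·(10 − 1) = 1 + 8.55 = 9.55.
Rank 9 is 35 and rank 10 is 38.
Interpolate: 35 + 0.55·(38 − 35) = 35 + 0.55·3 = 36.65.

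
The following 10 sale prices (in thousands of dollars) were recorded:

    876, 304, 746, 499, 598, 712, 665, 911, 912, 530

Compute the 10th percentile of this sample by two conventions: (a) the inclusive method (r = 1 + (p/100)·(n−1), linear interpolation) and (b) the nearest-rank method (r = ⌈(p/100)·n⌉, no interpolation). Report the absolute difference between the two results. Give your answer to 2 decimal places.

Sorted: 304, 499, 530, 598, 665, 712, 746, 876, 911, 912.
n = 10.
(a) r = 1.9; between ranks 1 (304) and 2 (499): 479.5.
(b) the nearest-rank method: rank 1 → 304.
|479.5 − 304| = 175.5.

175.50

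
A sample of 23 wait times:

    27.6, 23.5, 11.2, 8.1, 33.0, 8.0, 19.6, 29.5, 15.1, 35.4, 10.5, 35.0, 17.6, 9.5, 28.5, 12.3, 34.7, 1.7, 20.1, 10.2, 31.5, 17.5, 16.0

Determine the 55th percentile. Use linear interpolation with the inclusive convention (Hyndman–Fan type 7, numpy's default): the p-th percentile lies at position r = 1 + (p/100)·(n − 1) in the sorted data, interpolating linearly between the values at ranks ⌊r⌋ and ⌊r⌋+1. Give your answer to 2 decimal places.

19.65

Sorted: 1.7, 8.0, 8.1, 9.5, 10.2, 10.5, 11.2, 12.3, 15.1, 16.0, 17.5, 17.6, 19.6, 20.1, 23.5, 27.6, 28.5, 29.5, 31.5, 33.0, 34.7, 35.0, 35.4.
n = 23.
r = 1 + (55/100)·(23 − 1) = 1 + 12.1 = 13.1.
Rank 13 is 19.6 and rank 14 is 20.1.
Interpolate: 19.6 + 0.1·(20.1 − 19.6) = 19.6 + 0.1·0.5 = 19.65.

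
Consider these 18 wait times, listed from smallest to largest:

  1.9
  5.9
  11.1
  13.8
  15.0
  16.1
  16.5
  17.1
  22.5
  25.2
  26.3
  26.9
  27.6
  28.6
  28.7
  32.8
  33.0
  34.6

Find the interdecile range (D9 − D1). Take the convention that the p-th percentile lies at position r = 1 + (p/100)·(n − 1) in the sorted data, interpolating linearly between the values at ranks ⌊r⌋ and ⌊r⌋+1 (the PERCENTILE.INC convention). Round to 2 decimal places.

n = 18.
P10: r = 2.7; ranks 2–3 are 5.9, 11.1; interpolating gives 9.54.
P90: r = 16.3; ranks 16–17 are 32.8, 33.0; interpolating gives 32.86.
Difference: 32.86 − 9.54 = 23.32.

23.32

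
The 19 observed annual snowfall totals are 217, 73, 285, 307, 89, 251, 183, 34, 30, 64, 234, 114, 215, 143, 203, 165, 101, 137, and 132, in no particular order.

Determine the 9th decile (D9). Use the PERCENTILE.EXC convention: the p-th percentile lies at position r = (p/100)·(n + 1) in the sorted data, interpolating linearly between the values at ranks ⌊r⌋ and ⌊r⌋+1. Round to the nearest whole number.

285

Sorted: 30, 34, 64, 73, 89, 101, 114, 132, 137, 143, 165, 183, 203, 215, 217, 234, 251, 285, 307.
n = 19.
r = (90/100)·(19 + 1) = 18.
r is an integer, so P90 is the value at rank 18: 285.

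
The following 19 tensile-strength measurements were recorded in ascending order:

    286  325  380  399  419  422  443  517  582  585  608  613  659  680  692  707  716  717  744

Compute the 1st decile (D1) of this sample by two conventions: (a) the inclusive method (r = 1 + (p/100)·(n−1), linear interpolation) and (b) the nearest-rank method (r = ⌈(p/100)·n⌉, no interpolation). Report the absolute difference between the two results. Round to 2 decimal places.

44.00

n = 19.
(a) r = 2.8; between ranks 2 (325) and 3 (380): 369.
(b) the nearest-rank method: rank 2 → 325.
|369 − 325| = 44.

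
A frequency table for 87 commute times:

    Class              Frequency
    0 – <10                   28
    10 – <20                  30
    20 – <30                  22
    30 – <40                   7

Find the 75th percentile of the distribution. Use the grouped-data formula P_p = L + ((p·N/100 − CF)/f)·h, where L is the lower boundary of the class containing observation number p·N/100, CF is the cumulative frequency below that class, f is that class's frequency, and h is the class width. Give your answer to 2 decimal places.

N = 87; target position k = 75/100 · 87 = 65.25.
Cumulative frequencies: 28, 58, 80, 87.
Observation 65.25 falls in the class 20 – <30.
L = 20, CF = 58, f = 22, h = 10.
P75 = 20 + ((65.25 − 58)/22)·10 = 20 + 3.29545 = 23.2955.

23.30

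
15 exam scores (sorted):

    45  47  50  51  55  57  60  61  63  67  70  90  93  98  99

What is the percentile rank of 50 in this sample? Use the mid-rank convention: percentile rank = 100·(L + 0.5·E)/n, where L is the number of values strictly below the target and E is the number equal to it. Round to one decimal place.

Count below 50: L = 2; count equal: E = 1; n = 15.
Percentile rank = 100·(2 + 0.5·1)/15 = 100·2.5/15 = 16.67.

16.7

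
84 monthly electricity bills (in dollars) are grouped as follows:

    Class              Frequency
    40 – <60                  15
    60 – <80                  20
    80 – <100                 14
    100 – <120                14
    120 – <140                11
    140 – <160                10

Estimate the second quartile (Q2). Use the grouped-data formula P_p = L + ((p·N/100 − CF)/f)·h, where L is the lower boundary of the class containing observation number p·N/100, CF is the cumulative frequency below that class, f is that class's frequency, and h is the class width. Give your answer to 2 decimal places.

90.00

N = 84; target position k = 50/100 · 84 = 42.
Cumulative frequencies: 15, 35, 49, 63, 74, 84.
Observation 42 falls in the class 80 – <100.
L = 80, CF = 35, f = 14, h = 20.
P50 = 80 + ((42 − 35)/14)·20 = 80 + 10 = 90.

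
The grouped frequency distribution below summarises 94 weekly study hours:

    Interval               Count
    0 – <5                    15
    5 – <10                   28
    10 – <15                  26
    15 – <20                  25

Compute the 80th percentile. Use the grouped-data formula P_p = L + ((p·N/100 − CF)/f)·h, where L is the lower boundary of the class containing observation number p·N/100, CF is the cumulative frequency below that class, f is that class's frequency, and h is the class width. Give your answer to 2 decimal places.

N = 94; target position k = 80/100 · 94 = 75.2.
Cumulative frequencies: 15, 43, 69, 94.
Observation 75.2 falls in the class 15 – <20.
L = 15, CF = 69, f = 25, h = 5.
P80 = 15 + ((75.2 − 69)/25)·5 = 15 + 1.24 = 16.24.

16.24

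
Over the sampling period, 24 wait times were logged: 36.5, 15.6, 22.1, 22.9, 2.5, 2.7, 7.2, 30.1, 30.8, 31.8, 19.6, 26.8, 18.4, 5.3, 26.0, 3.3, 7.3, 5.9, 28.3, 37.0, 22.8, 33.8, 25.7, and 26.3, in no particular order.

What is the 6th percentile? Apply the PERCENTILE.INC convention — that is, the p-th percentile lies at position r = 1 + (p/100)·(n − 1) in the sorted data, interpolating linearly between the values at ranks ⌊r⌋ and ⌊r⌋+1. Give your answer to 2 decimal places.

Sorted: 2.5, 2.7, 3.3, 5.3, 5.9, 7.2, 7.3, 15.6, 18.4, 19.6, 22.1, 22.8, 22.9, 25.7, 26.0, 26.3, 26.8, 28.3, 30.1, 30.8, 31.8, 33.8, 36.5, 37.0.
n = 24.
r = 1 + (6/100)·(24 − 1) = 1 + 1.38 = 2.38.
Rank 2 is 2.7 and rank 3 is 3.3.
Interpolate: 2.7 + 0.38·(3.3 − 2.7) = 2.7 + 0.38·0.6 = 2.928.

2.93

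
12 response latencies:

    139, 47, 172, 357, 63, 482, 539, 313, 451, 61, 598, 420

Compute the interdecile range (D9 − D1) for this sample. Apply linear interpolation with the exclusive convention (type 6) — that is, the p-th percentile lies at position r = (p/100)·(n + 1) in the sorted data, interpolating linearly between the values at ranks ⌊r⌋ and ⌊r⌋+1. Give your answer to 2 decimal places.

Sorted: 47, 61, 63, 139, 172, 313, 357, 420, 451, 482, 539, 598.
n = 12.
P10: r = 1.3; ranks 1–2 are 47, 61; interpolating gives 51.2.
P90: r = 11.7; ranks 11–12 are 539, 598; interpolating gives 580.3.
Difference: 580.3 − 51.2 = 529.1.

529.10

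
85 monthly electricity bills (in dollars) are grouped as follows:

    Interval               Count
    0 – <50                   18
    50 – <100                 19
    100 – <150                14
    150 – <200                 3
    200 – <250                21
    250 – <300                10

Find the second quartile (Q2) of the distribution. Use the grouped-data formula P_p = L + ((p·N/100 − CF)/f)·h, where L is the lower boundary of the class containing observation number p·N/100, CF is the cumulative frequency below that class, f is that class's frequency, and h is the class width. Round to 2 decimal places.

N = 85; target position k = 50/100 · 85 = 42.5.
Cumulative frequencies: 18, 37, 51, 54, 75, 85.
Observation 42.5 falls in the class 100 – <150.
L = 100, CF = 37, f = 14, h = 50.
P50 = 100 + ((42.5 − 37)/14)·50 = 100 + 19.6429 = 119.643.

119.64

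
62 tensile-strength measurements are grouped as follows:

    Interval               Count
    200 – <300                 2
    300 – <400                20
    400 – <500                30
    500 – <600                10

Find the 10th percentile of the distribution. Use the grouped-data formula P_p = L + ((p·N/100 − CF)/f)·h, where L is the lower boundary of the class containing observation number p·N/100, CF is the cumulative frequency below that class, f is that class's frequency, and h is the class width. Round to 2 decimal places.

N = 62; target position k = 10/100 · 62 = 6.2.
Cumulative frequencies: 2, 22, 52, 62.
Observation 6.2 falls in the class 300 – <400.
L = 300, CF = 2, f = 20, h = 100.
P10 = 300 + ((6.2 − 2)/20)·100 = 300 + 21 = 321.

321.00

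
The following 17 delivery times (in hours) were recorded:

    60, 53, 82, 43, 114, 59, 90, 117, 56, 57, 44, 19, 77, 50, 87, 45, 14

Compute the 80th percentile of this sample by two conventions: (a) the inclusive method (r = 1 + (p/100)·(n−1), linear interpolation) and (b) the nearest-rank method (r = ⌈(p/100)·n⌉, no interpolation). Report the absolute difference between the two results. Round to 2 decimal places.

1.00

Sorted: 14, 19, 43, 44, 45, 50, 53, 56, 57, 59, 60, 77, 82, 87, 90, 114, 117.
n = 17.
(a) r = 13.8; between ranks 13 (82) and 14 (87): 86.
(b) the nearest-rank method: rank 14 → 87.
|86 − 87| = 1.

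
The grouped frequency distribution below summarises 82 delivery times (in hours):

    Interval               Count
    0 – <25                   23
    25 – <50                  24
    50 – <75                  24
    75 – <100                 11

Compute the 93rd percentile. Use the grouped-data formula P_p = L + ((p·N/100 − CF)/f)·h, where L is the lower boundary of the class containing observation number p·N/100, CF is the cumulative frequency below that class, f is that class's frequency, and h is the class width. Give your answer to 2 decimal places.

86.95

N = 82; target position k = 93/100 · 82 = 76.26.
Cumulative frequencies: 23, 47, 71, 82.
Observation 76.26 falls in the class 75 – <100.
L = 75, CF = 71, f = 11, h = 25.
P93 = 75 + ((76.26 − 71)/11)·25 = 75 + 11.9545 = 86.9545.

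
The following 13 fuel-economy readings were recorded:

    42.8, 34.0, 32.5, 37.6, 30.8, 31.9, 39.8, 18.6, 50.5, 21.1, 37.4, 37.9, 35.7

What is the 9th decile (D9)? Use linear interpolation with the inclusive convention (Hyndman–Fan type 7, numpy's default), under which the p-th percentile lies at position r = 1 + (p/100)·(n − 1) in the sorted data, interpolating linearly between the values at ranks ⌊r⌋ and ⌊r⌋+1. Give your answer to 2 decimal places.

42.20

Sorted: 18.6, 21.1, 30.8, 31.9, 32.5, 34.0, 35.7, 37.4, 37.6, 37.9, 39.8, 42.8, 50.5.
n = 13.
r = 1 + (90/100)·(13 − 1) = 1 + 10.8 = 11.8.
Rank 11 is 39.8 and rank 12 is 42.8.
Interpolate: 39.8 + 0.8·(42.8 − 39.8) = 39.8 + 0.8·3 = 42.2.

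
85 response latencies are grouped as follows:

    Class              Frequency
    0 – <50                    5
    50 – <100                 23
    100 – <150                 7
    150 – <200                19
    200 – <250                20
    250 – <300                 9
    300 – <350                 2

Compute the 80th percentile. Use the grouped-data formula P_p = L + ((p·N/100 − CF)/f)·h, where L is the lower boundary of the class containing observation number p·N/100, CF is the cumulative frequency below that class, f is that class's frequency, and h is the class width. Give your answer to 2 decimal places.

235.00

N = 85; target position k = 80/100 · 85 = 68.
Cumulative frequencies: 5, 28, 35, 54, 74, 83, 85.
Observation 68 falls in the class 200 – <250.
L = 200, CF = 54, f = 20, h = 50.
P80 = 200 + ((68 − 54)/20)·50 = 200 + 35 = 235.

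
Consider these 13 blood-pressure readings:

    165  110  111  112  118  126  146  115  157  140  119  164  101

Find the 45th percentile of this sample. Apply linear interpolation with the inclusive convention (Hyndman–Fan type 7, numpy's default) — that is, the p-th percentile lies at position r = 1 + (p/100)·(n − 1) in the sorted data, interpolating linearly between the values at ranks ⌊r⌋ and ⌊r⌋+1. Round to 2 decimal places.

Sorted: 101, 110, 111, 112, 115, 118, 119, 126, 140, 146, 157, 164, 165.
n = 13.
r = 1 + (45/100)·(13 − 1) = 1 + 5.4 = 6.4.
Rank 6 is 118 and rank 7 is 119.
Interpolate: 118 + 0.4·(119 − 118) = 118 + 0.4·1 = 118.4.

118.40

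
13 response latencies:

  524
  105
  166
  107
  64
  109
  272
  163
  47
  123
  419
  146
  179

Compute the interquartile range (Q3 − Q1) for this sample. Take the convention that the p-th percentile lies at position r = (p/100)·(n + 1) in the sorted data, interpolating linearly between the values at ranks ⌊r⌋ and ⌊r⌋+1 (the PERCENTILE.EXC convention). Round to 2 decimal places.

Sorted: 47, 64, 105, 107, 109, 123, 146, 163, 166, 179, 272, 419, 524.
n = 13.
P25: r = 3.5; ranks 3–4 are 105, 107; interpolating gives 106.
P75: r = 10.5; ranks 10–11 are 179, 272; interpolating gives 225.5.
Difference: 225.5 − 106 = 119.5.

119.50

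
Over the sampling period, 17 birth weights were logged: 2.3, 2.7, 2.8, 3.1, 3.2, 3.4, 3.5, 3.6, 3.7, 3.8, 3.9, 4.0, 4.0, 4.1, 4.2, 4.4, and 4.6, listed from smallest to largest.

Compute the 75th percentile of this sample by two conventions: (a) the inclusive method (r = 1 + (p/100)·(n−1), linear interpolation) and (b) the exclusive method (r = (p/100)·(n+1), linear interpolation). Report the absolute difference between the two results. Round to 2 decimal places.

n = 17.
(a) r = 13 → value at rank 13 = 4.
(b) r = 13.5; between ranks 13 (4.0) and 14 (4.1): 4.05.
|4 − 4.05| = 0.05.

0.05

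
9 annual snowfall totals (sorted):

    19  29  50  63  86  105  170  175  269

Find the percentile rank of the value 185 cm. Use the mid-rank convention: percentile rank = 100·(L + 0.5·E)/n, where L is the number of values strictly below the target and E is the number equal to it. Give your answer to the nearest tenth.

88.9

Count below 185: L = 8; count equal: E = 0; n = 9.
Percentile rank = 100·(8 + 0.5·0)/9 = 100·8/9 = 88.89.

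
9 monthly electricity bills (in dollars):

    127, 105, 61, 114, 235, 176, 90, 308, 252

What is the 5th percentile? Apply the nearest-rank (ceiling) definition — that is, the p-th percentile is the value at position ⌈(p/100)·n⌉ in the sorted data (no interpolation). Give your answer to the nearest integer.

Sorted: 61, 90, 105, 114, 127, 176, 235, 252, 308.
n = 9.
Position = ⌈5/100 · 9⌉ = ⌈0.45⌉ = 1.
The value at rank 1 is 61.

61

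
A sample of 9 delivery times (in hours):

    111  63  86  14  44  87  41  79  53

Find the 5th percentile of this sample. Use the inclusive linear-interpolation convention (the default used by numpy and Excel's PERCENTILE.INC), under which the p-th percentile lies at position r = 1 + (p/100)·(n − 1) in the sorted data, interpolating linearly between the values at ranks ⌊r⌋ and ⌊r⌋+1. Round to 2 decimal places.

Sorted: 14, 41, 44, 53, 63, 79, 86, 87, 111.
n = 9.
r = 1 + (5/100)·(9 − 1) = 1 + 0.4 = 1.4.
Rank 1 is 14 and rank 2 is 41.
Interpolate: 14 + 0.4·(41 − 14) = 14 + 0.4·27 = 24.8.

24.80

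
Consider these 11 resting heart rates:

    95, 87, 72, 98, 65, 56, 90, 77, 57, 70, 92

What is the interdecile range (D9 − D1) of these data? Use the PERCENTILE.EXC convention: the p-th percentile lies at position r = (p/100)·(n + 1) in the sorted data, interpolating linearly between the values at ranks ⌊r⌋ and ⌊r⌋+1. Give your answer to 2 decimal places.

41.20

Sorted: 56, 57, 65, 70, 72, 77, 87, 90, 92, 95, 98.
n = 11.
P10: r = 1.2; ranks 1–2 are 56, 57; interpolating gives 56.2.
P90: r = 10.8; ranks 10–11 are 95, 98; interpolating gives 97.4.
Difference: 97.4 − 56.2 = 41.2.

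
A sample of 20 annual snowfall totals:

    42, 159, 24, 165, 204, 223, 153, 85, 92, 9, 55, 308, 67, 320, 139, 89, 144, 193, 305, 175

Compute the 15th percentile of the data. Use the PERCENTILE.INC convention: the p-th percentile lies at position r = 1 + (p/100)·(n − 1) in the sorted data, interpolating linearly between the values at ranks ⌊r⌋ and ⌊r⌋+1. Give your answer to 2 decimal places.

Sorted: 9, 24, 42, 55, 67, 85, 89, 92, 139, 144, 153, 159, 165, 175, 193, 204, 223, 305, 308, 320.
n = 20.
r = 1 + (15/100)·(20 − 1) = 1 + 2.85 = 3.85.
Rank 3 is 42 and rank 4 is 55.
Interpolate: 42 + 0.85·(55 − 42) = 42 + 0.85·13 = 53.05.

53.05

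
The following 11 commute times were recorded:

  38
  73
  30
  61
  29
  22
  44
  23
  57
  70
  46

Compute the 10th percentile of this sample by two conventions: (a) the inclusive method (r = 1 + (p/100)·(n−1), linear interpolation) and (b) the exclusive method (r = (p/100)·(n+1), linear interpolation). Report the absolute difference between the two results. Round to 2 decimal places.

Sorted: 22, 23, 29, 30, 38, 44, 46, 57, 61, 70, 73.
n = 11.
(a) r = 2 → value at rank 2 = 23.
(b) r = 1.2; between ranks 1 (22) and 2 (23): 22.2.
|23 − 22.2| = 0.8.

0.80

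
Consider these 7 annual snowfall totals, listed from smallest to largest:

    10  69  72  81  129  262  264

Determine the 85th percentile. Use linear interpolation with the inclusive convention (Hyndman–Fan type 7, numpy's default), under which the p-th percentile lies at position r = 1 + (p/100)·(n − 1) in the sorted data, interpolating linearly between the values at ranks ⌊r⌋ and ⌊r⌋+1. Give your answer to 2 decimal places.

n = 7.
r = 1 + (85/100)·(7 − 1) = 1 + 5.1 = 6.1.
Rank 6 is 262 and rank 7 is 264.
Interpolate: 262 + 0.1·(264 − 262) = 262 + 0.1·2 = 262.2.

262.20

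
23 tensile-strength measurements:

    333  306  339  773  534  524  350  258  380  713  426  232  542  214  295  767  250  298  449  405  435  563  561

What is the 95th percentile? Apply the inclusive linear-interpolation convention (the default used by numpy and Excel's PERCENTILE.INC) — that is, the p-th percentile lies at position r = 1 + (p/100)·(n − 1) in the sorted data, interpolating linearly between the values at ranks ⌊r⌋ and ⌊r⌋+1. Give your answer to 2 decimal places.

Sorted: 214, 232, 250, 258, 295, 298, 306, 333, 339, 350, 380, 405, 426, 435, 449, 524, 534, 542, 561, 563, 713, 767, 773.
n = 23.
r = 1 + (95/100)·(23 − 1) = 1 + 20.9 = 21.9.
Rank 21 is 713 and rank 22 is 767.
Interpolate: 713 + 0.9·(767 − 713) = 713 + 0.9·54 = 761.6.

761.60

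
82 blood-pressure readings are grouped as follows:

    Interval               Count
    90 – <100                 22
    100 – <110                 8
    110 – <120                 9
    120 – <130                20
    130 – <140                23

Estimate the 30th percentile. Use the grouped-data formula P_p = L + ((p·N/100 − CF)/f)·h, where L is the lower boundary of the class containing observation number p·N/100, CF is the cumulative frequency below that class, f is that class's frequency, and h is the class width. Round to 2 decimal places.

103.25

N = 82; target position k = 30/100 · 82 = 24.6.
Cumulative frequencies: 22, 30, 39, 59, 82.
Observation 24.6 falls in the class 100 – <110.
L = 100, CF = 22, f = 8, h = 10.
P30 = 100 + ((24.6 − 22)/8)·10 = 100 + 3.25 = 103.25.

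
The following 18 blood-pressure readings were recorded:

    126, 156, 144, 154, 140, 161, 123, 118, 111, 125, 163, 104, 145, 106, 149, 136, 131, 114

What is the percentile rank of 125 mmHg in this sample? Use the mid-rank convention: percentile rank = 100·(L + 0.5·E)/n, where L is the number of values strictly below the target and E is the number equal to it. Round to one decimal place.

36.1

Sorted: 104, 106, 111, 114, 118, 123, 125, 126, 131, 136, 140, 144, 145, 149, 154, 156, 161, 163.
Count below 125: L = 6; count equal: E = 1; n = 18.
Percentile rank = 100·(6 + 0.5·1)/18 = 100·6.5/18 = 36.11.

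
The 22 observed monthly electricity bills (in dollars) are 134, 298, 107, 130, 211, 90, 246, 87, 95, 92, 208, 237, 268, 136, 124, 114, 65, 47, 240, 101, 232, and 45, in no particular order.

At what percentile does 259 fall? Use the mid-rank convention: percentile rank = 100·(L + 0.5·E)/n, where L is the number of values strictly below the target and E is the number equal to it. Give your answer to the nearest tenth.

Sorted: 45, 47, 65, 87, 90, 92, 95, 101, 107, 114, 124, 130, 134, 136, 208, 211, 232, 237, 240, 246, 268, 298.
Count below 259: L = 20; count equal: E = 0; n = 22.
Percentile rank = 100·(20 + 0.5·0)/22 = 100·20/22 = 90.91.

90.9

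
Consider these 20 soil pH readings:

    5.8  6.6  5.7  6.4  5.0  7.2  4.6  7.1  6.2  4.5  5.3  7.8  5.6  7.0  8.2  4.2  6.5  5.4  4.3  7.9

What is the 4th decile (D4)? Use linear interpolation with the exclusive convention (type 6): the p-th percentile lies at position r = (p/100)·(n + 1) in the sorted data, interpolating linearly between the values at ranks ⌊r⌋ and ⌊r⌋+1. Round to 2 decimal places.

5.64

Sorted: 4.2, 4.3, 4.5, 4.6, 5.0, 5.3, 5.4, 5.6, 5.7, 5.8, 6.2, 6.4, 6.5, 6.6, 7.0, 7.1, 7.2, 7.8, 7.9, 8.2.
n = 20.
r = (40/100)·(20 + 1) = 8.4.
Rank 8 is 5.6 and rank 9 is 5.7.
Interpolate: 5.6 + 0.4·(5.7 − 5.6) = 5.6 + 0.4·0.1 = 5.64.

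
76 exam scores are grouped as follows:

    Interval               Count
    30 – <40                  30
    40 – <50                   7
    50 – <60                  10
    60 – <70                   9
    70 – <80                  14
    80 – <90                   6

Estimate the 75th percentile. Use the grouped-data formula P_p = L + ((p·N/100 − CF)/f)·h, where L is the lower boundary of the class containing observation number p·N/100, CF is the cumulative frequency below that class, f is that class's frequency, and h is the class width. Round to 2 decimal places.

70.71

N = 76; target position k = 75/100 · 76 = 57.
Cumulative frequencies: 30, 37, 47, 56, 70, 76.
Observation 57 falls in the class 70 – <80.
L = 70, CF = 56, f = 14, h = 10.
P75 = 70 + ((57 − 56)/14)·10 = 70 + 0.714286 = 70.7143.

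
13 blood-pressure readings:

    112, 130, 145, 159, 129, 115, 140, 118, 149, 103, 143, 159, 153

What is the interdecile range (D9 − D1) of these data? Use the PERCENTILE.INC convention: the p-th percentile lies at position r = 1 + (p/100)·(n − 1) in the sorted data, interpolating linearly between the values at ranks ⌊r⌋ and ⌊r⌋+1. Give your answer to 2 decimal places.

45.20

Sorted: 103, 112, 115, 118, 129, 130, 140, 143, 145, 149, 153, 159, 159.
n = 13.
P10: r = 2.2; ranks 2–3 are 112, 115; interpolating gives 112.6.
P90: r = 11.8; ranks 11–12 are 153, 159; interpolating gives 157.8.
Difference: 157.8 − 112.6 = 45.2.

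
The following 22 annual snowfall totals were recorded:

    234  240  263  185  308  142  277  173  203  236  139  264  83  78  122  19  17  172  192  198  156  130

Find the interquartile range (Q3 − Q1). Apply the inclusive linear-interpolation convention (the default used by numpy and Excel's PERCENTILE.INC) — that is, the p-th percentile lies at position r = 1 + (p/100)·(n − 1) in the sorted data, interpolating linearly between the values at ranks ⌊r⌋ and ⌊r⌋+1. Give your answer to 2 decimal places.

Sorted: 17, 19, 78, 83, 122, 130, 139, 142, 156, 172, 173, 185, 192, 198, 203, 234, 236, 240, 263, 264, 277, 308.
n = 22.
P25: r = 6.25; ranks 6–7 are 130, 139; interpolating gives 132.25.
P75: r = 16.75; ranks 16–17 are 234, 236; interpolating gives 235.5.
Difference: 235.5 − 132.25 = 103.25.

103.25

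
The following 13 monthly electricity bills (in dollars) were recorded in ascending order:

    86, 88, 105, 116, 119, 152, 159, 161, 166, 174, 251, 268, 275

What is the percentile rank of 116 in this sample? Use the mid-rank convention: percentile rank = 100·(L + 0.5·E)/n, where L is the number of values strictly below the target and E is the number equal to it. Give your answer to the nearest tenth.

26.9

Count below 116: L = 3; count equal: E = 1; n = 13.
Percentile rank = 100·(3 + 0.5·1)/13 = 100·3.5/13 = 26.92.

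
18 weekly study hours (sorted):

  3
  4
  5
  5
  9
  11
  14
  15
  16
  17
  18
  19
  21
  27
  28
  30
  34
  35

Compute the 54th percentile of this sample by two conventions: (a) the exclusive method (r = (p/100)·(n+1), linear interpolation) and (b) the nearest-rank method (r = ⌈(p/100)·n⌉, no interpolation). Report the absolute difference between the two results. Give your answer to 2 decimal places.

n = 18.
(a) r = 10.26; between ranks 10 (17) and 11 (18): 17.26.
(b) the nearest-rank method: rank 10 → 17.
|17.26 − 17| = 0.26.

0.26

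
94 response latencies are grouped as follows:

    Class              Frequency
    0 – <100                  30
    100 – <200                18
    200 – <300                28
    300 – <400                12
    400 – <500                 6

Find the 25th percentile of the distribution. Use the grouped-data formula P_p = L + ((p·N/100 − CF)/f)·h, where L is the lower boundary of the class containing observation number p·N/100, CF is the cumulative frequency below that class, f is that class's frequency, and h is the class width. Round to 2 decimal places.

78.33

N = 94; target position k = 25/100 · 94 = 23.5.
Cumulative frequencies: 30, 48, 76, 88, 94.
Observation 23.5 falls in the class 0 – <100.
L = 0, CF = 0, f = 30, h = 100.
P25 = 0 + ((23.5 − 0)/30)·100 = 0 + 78.3333 = 78.3333.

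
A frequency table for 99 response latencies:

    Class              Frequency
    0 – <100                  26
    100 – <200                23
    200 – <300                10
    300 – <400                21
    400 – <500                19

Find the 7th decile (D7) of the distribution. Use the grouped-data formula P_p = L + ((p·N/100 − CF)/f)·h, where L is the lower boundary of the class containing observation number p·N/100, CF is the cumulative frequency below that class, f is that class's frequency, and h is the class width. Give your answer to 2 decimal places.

349.05

N = 99; target position k = 70/100 · 99 = 69.3.
Cumulative frequencies: 26, 49, 59, 80, 99.
Observation 69.3 falls in the class 300 – <400.
L = 300, CF = 59, f = 21, h = 100.
P70 = 300 + ((69.3 − 59)/21)·100 = 300 + 49.0476 = 349.048.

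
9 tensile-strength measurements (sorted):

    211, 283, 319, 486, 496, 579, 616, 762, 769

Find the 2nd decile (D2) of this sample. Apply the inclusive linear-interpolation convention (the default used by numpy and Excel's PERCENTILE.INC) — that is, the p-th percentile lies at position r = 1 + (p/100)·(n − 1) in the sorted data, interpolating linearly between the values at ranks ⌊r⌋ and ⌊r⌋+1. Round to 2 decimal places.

304.60

n = 9.
r = 1 + (20/100)·(9 − 1) = 1 + 1.6 = 2.6.
Rank 2 is 283 and rank 3 is 319.
Interpolate: 283 + 0.6·(319 − 283) = 283 + 0.6·36 = 304.6.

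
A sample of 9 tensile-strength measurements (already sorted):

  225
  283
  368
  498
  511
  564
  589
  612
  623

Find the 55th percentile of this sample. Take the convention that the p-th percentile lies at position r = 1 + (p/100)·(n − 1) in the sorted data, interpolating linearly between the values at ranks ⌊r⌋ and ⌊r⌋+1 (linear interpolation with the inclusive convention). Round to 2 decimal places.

n = 9.
r = 1 + (55/100)·(9 − 1) = 1 + 4.4 = 5.4.
Rank 5 is 511 and rank 6 is 564.
Interpolate: 511 + 0.4·(564 − 511) = 511 + 0.4·53 = 532.2.

532.20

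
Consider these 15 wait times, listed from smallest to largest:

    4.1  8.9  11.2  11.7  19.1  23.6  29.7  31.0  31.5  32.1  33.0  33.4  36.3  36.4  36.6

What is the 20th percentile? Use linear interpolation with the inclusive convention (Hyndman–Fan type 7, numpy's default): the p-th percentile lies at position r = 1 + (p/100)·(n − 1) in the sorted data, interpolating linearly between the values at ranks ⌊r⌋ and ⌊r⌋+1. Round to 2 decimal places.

n = 15.
r = 1 + (20/100)·(15 − 1) = 1 + 2.8 = 3.8.
Rank 3 is 11.2 and rank 4 is 11.7.
Interpolate: 11.2 + 0.8·(11.7 − 11.2) = 11.2 + 0.8·0.5 = 11.6.

11.60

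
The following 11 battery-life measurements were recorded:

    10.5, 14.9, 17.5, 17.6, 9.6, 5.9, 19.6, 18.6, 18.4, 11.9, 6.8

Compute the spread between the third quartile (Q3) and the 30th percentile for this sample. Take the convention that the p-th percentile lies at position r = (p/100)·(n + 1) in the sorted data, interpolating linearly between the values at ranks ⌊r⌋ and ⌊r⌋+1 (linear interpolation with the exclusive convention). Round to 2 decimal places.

8.26

Sorted: 5.9, 6.8, 9.6, 10.5, 11.9, 14.9, 17.5, 17.6, 18.4, 18.6, 19.6.
n = 11.
P30: r = 3.6; ranks 3–4 are 9.6, 10.5; interpolating gives 10.14.
P75: r = 9 (integer) → 18.4.
Difference: 18.4 − 10.14 = 8.26.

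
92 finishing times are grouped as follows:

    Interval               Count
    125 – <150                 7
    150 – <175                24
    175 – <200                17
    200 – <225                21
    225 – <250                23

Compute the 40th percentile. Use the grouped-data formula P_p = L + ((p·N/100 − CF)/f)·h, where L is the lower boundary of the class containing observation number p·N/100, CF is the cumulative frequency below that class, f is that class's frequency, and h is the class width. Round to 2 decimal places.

N = 92; target position k = 40/100 · 92 = 36.8.
Cumulative frequencies: 7, 31, 48, 69, 92.
Observation 36.8 falls in the class 175 – <200.
L = 175, CF = 31, f = 17, h = 25.
P40 = 175 + ((36.8 − 31)/17)·25 = 175 + 8.52941 = 183.529.

183.53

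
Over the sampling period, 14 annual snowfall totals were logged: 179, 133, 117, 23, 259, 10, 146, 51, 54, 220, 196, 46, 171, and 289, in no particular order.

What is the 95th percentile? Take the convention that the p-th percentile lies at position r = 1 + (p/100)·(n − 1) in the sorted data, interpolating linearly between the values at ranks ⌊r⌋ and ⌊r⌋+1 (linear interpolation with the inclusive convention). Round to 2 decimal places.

269.50

Sorted: 10, 23, 46, 51, 54, 117, 133, 146, 171, 179, 196, 220, 259, 289.
n = 14.
r = 1 + (95/100)·(14 − 1) = 1 + 12.35 = 13.35.
Rank 13 is 259 and rank 14 is 289.
Interpolate: 259 + 0.35·(289 − 259) = 259 + 0.35·30 = 269.5.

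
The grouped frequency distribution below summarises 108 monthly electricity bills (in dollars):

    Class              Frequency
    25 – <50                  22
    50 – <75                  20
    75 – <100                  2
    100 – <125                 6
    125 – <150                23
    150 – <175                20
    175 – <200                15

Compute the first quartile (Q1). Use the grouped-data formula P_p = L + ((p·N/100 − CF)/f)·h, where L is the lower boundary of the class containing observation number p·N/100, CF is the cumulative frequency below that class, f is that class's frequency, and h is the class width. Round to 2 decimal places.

N = 108; target position k = 25/100 · 108 = 27.
Cumulative frequencies: 22, 42, 44, 50, 73, 93, 108.
Observation 27 falls in the class 50 – <75.
L = 50, CF = 22, f = 20, h = 25.
P25 = 50 + ((27 − 22)/20)·25 = 50 + 6.25 = 56.25.

56.25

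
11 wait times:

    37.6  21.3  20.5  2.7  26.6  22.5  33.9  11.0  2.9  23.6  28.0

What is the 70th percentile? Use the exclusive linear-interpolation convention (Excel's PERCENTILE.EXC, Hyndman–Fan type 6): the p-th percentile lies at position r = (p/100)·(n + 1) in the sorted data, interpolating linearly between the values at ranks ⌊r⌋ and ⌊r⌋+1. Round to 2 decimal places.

Sorted: 2.7, 2.9, 11.0, 20.5, 21.3, 22.5, 23.6, 26.6, 28.0, 33.9, 37.6.
n = 11.
r = (70/100)·(11 + 1) = 8.4.
Rank 8 is 26.6 and rank 9 is 28.0.
Interpolate: 26.6 + 0.4·(28.0 − 26.6) = 26.6 + 0.4·1.4 = 27.16.

27.16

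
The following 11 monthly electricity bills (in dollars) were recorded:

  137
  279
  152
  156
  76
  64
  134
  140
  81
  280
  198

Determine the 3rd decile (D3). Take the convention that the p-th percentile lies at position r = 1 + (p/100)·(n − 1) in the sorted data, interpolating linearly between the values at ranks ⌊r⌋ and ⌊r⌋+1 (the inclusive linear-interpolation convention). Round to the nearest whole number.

134

Sorted: 64, 76, 81, 134, 137, 140, 152, 156, 198, 279, 280.
n = 11.
r = 1 + (30/100)·(11 − 1) = 1 + 3 = 4.
r is an integer, so P30 is the value at rank 4: 134.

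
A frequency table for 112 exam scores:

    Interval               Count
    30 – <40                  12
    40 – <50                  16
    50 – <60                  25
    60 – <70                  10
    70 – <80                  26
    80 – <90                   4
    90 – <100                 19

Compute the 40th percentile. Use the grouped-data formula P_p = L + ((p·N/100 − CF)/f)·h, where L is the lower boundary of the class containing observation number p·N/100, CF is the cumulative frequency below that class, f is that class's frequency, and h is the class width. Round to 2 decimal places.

56.72

N = 112; target position k = 40/100 · 112 = 44.8.
Cumulative frequencies: 12, 28, 53, 63, 89, 93, 112.
Observation 44.8 falls in the class 50 – <60.
L = 50, CF = 28, f = 25, h = 10.
P40 = 50 + ((44.8 − 28)/25)·10 = 50 + 6.72 = 56.72.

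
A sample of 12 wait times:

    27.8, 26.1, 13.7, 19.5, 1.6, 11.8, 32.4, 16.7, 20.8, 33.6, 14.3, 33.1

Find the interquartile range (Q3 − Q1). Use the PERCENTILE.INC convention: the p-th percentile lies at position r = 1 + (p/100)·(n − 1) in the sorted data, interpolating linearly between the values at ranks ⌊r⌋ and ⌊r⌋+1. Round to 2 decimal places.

14.80

Sorted: 1.6, 11.8, 13.7, 14.3, 16.7, 19.5, 20.8, 26.1, 27.8, 32.4, 33.1, 33.6.
n = 12.
P25: r = 3.75; ranks 3–4 are 13.7, 14.3; interpolating gives 14.15.
P75: r = 9.25; ranks 9–10 are 27.8, 32.4; interpolating gives 28.95.
Difference: 28.95 − 14.15 = 14.8.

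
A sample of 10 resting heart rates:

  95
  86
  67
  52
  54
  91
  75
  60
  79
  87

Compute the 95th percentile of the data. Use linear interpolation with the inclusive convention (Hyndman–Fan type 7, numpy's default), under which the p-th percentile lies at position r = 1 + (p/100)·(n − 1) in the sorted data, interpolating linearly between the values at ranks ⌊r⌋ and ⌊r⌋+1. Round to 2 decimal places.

Sorted: 52, 54, 60, 67, 75, 79, 86, 87, 91, 95.
n = 10.
r = 1 + (95/100)·(10 − 1) = 1 + 8.55 = 9.55.
Rank 9 is 91 and rank 10 is 95.
Interpolate: 91 + 0.55·(95 − 91) = 91 + 0.55·4 = 93.2.

93.20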